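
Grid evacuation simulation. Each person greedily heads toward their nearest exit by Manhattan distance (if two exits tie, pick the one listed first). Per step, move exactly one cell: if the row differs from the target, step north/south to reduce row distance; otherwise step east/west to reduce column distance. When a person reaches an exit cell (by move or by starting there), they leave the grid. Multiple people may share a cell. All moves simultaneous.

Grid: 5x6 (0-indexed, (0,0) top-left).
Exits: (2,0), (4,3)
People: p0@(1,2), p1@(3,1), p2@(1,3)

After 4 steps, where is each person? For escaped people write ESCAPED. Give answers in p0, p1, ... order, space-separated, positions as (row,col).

Step 1: p0:(1,2)->(2,2) | p1:(3,1)->(2,1) | p2:(1,3)->(2,3)
Step 2: p0:(2,2)->(2,1) | p1:(2,1)->(2,0)->EXIT | p2:(2,3)->(3,3)
Step 3: p0:(2,1)->(2,0)->EXIT | p1:escaped | p2:(3,3)->(4,3)->EXIT

ESCAPED ESCAPED ESCAPED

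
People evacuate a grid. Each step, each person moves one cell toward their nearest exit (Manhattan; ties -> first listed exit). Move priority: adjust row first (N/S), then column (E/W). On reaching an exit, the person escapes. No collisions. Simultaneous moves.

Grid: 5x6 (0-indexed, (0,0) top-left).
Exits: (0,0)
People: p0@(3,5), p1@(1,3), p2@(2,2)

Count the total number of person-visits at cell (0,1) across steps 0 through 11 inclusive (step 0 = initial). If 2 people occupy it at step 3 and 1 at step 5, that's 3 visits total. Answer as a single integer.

Answer: 3

Derivation:
Step 0: p0@(3,5) p1@(1,3) p2@(2,2) -> at (0,1): 0 [-], cum=0
Step 1: p0@(2,5) p1@(0,3) p2@(1,2) -> at (0,1): 0 [-], cum=0
Step 2: p0@(1,5) p1@(0,2) p2@(0,2) -> at (0,1): 0 [-], cum=0
Step 3: p0@(0,5) p1@(0,1) p2@(0,1) -> at (0,1): 2 [p1,p2], cum=2
Step 4: p0@(0,4) p1@ESC p2@ESC -> at (0,1): 0 [-], cum=2
Step 5: p0@(0,3) p1@ESC p2@ESC -> at (0,1): 0 [-], cum=2
Step 6: p0@(0,2) p1@ESC p2@ESC -> at (0,1): 0 [-], cum=2
Step 7: p0@(0,1) p1@ESC p2@ESC -> at (0,1): 1 [p0], cum=3
Step 8: p0@ESC p1@ESC p2@ESC -> at (0,1): 0 [-], cum=3
Total visits = 3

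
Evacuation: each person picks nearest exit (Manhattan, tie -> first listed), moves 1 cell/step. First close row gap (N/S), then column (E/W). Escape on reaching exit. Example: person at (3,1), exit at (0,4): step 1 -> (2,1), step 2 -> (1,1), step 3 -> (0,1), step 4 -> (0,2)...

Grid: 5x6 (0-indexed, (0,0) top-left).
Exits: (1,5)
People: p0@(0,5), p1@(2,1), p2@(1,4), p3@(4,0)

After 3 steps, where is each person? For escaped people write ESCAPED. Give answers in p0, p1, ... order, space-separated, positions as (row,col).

Step 1: p0:(0,5)->(1,5)->EXIT | p1:(2,1)->(1,1) | p2:(1,4)->(1,5)->EXIT | p3:(4,0)->(3,0)
Step 2: p0:escaped | p1:(1,1)->(1,2) | p2:escaped | p3:(3,0)->(2,0)
Step 3: p0:escaped | p1:(1,2)->(1,3) | p2:escaped | p3:(2,0)->(1,0)

ESCAPED (1,3) ESCAPED (1,0)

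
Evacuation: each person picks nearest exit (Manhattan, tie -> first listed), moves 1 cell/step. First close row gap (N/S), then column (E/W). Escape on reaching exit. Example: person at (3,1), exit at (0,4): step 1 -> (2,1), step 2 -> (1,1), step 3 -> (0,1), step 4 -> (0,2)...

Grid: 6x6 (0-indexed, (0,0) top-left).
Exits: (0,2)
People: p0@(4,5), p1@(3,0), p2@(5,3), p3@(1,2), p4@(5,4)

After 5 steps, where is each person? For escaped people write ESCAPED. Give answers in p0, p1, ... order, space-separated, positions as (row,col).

Step 1: p0:(4,5)->(3,5) | p1:(3,0)->(2,0) | p2:(5,3)->(4,3) | p3:(1,2)->(0,2)->EXIT | p4:(5,4)->(4,4)
Step 2: p0:(3,5)->(2,5) | p1:(2,0)->(1,0) | p2:(4,3)->(3,3) | p3:escaped | p4:(4,4)->(3,4)
Step 3: p0:(2,5)->(1,5) | p1:(1,0)->(0,0) | p2:(3,3)->(2,3) | p3:escaped | p4:(3,4)->(2,4)
Step 4: p0:(1,5)->(0,5) | p1:(0,0)->(0,1) | p2:(2,3)->(1,3) | p3:escaped | p4:(2,4)->(1,4)
Step 5: p0:(0,5)->(0,4) | p1:(0,1)->(0,2)->EXIT | p2:(1,3)->(0,3) | p3:escaped | p4:(1,4)->(0,4)

(0,4) ESCAPED (0,3) ESCAPED (0,4)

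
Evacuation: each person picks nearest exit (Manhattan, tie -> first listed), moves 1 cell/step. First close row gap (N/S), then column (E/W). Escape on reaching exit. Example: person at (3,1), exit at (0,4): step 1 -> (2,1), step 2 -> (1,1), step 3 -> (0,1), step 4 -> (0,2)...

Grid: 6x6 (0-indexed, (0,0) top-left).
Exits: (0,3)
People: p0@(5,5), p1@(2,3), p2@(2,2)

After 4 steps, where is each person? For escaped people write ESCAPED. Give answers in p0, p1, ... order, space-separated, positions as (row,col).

Step 1: p0:(5,5)->(4,5) | p1:(2,3)->(1,3) | p2:(2,2)->(1,2)
Step 2: p0:(4,5)->(3,5) | p1:(1,3)->(0,3)->EXIT | p2:(1,2)->(0,2)
Step 3: p0:(3,5)->(2,5) | p1:escaped | p2:(0,2)->(0,3)->EXIT
Step 4: p0:(2,5)->(1,5) | p1:escaped | p2:escaped

(1,5) ESCAPED ESCAPED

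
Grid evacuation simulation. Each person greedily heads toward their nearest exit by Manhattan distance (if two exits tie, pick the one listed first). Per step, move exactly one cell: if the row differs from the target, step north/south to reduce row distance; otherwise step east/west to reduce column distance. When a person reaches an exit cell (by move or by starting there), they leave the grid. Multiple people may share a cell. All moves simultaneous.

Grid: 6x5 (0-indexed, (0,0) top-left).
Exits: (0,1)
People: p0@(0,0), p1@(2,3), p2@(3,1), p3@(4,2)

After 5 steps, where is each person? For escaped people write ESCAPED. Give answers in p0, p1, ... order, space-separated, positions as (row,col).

Step 1: p0:(0,0)->(0,1)->EXIT | p1:(2,3)->(1,3) | p2:(3,1)->(2,1) | p3:(4,2)->(3,2)
Step 2: p0:escaped | p1:(1,3)->(0,3) | p2:(2,1)->(1,1) | p3:(3,2)->(2,2)
Step 3: p0:escaped | p1:(0,3)->(0,2) | p2:(1,1)->(0,1)->EXIT | p3:(2,2)->(1,2)
Step 4: p0:escaped | p1:(0,2)->(0,1)->EXIT | p2:escaped | p3:(1,2)->(0,2)
Step 5: p0:escaped | p1:escaped | p2:escaped | p3:(0,2)->(0,1)->EXIT

ESCAPED ESCAPED ESCAPED ESCAPED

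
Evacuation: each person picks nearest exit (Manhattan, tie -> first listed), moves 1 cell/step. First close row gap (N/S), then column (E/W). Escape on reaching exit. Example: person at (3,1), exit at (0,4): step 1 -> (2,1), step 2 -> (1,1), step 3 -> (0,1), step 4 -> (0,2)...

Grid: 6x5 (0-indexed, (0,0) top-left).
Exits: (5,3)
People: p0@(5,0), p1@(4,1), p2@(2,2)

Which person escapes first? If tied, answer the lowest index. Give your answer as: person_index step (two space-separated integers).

Step 1: p0:(5,0)->(5,1) | p1:(4,1)->(5,1) | p2:(2,2)->(3,2)
Step 2: p0:(5,1)->(5,2) | p1:(5,1)->(5,2) | p2:(3,2)->(4,2)
Step 3: p0:(5,2)->(5,3)->EXIT | p1:(5,2)->(5,3)->EXIT | p2:(4,2)->(5,2)
Step 4: p0:escaped | p1:escaped | p2:(5,2)->(5,3)->EXIT
Exit steps: [3, 3, 4]
First to escape: p0 at step 3

Answer: 0 3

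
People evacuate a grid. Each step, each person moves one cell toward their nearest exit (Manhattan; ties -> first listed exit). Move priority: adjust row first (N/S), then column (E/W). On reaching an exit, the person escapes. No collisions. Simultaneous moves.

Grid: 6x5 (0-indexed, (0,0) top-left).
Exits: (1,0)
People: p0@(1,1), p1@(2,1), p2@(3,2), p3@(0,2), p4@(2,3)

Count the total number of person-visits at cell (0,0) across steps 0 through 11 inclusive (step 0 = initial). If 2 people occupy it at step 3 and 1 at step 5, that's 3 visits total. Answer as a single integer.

Step 0: p0@(1,1) p1@(2,1) p2@(3,2) p3@(0,2) p4@(2,3) -> at (0,0): 0 [-], cum=0
Step 1: p0@ESC p1@(1,1) p2@(2,2) p3@(1,2) p4@(1,3) -> at (0,0): 0 [-], cum=0
Step 2: p0@ESC p1@ESC p2@(1,2) p3@(1,1) p4@(1,2) -> at (0,0): 0 [-], cum=0
Step 3: p0@ESC p1@ESC p2@(1,1) p3@ESC p4@(1,1) -> at (0,0): 0 [-], cum=0
Step 4: p0@ESC p1@ESC p2@ESC p3@ESC p4@ESC -> at (0,0): 0 [-], cum=0
Total visits = 0

Answer: 0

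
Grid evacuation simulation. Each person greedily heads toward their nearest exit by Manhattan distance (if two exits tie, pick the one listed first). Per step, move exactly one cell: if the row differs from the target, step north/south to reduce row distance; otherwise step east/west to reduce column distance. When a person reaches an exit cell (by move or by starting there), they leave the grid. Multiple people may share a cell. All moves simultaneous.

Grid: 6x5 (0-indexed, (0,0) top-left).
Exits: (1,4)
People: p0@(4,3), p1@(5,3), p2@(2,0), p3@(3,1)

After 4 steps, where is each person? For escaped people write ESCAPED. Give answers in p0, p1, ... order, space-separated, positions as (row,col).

Step 1: p0:(4,3)->(3,3) | p1:(5,3)->(4,3) | p2:(2,0)->(1,0) | p3:(3,1)->(2,1)
Step 2: p0:(3,3)->(2,3) | p1:(4,3)->(3,3) | p2:(1,0)->(1,1) | p3:(2,1)->(1,1)
Step 3: p0:(2,3)->(1,3) | p1:(3,3)->(2,3) | p2:(1,1)->(1,2) | p3:(1,1)->(1,2)
Step 4: p0:(1,3)->(1,4)->EXIT | p1:(2,3)->(1,3) | p2:(1,2)->(1,3) | p3:(1,2)->(1,3)

ESCAPED (1,3) (1,3) (1,3)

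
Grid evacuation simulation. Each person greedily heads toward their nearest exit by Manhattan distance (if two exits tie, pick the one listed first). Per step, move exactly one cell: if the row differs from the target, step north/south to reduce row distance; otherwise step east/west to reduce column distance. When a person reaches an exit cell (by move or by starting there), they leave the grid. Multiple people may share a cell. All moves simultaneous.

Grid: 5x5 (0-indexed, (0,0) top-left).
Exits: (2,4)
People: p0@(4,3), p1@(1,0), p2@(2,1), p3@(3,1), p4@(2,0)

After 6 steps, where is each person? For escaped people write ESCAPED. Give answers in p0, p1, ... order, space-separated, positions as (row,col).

Step 1: p0:(4,3)->(3,3) | p1:(1,0)->(2,0) | p2:(2,1)->(2,2) | p3:(3,1)->(2,1) | p4:(2,0)->(2,1)
Step 2: p0:(3,3)->(2,3) | p1:(2,0)->(2,1) | p2:(2,2)->(2,3) | p3:(2,1)->(2,2) | p4:(2,1)->(2,2)
Step 3: p0:(2,3)->(2,4)->EXIT | p1:(2,1)->(2,2) | p2:(2,3)->(2,4)->EXIT | p3:(2,2)->(2,3) | p4:(2,2)->(2,3)
Step 4: p0:escaped | p1:(2,2)->(2,3) | p2:escaped | p3:(2,3)->(2,4)->EXIT | p4:(2,3)->(2,4)->EXIT
Step 5: p0:escaped | p1:(2,3)->(2,4)->EXIT | p2:escaped | p3:escaped | p4:escaped

ESCAPED ESCAPED ESCAPED ESCAPED ESCAPED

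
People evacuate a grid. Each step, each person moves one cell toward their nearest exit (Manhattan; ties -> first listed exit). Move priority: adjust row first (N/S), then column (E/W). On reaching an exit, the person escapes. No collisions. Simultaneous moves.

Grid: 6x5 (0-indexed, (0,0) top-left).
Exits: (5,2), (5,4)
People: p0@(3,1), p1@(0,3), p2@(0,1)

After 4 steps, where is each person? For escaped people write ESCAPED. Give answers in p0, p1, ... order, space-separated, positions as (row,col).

Step 1: p0:(3,1)->(4,1) | p1:(0,3)->(1,3) | p2:(0,1)->(1,1)
Step 2: p0:(4,1)->(5,1) | p1:(1,3)->(2,3) | p2:(1,1)->(2,1)
Step 3: p0:(5,1)->(5,2)->EXIT | p1:(2,3)->(3,3) | p2:(2,1)->(3,1)
Step 4: p0:escaped | p1:(3,3)->(4,3) | p2:(3,1)->(4,1)

ESCAPED (4,3) (4,1)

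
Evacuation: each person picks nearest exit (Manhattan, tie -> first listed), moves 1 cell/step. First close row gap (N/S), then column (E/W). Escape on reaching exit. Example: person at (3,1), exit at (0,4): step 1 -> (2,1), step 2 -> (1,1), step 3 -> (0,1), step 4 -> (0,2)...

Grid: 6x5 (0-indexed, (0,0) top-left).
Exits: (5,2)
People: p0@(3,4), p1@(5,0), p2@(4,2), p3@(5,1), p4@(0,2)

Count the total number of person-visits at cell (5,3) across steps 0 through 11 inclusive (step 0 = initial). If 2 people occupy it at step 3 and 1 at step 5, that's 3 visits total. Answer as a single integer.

Step 0: p0@(3,4) p1@(5,0) p2@(4,2) p3@(5,1) p4@(0,2) -> at (5,3): 0 [-], cum=0
Step 1: p0@(4,4) p1@(5,1) p2@ESC p3@ESC p4@(1,2) -> at (5,3): 0 [-], cum=0
Step 2: p0@(5,4) p1@ESC p2@ESC p3@ESC p4@(2,2) -> at (5,3): 0 [-], cum=0
Step 3: p0@(5,3) p1@ESC p2@ESC p3@ESC p4@(3,2) -> at (5,3): 1 [p0], cum=1
Step 4: p0@ESC p1@ESC p2@ESC p3@ESC p4@(4,2) -> at (5,3): 0 [-], cum=1
Step 5: p0@ESC p1@ESC p2@ESC p3@ESC p4@ESC -> at (5,3): 0 [-], cum=1
Total visits = 1

Answer: 1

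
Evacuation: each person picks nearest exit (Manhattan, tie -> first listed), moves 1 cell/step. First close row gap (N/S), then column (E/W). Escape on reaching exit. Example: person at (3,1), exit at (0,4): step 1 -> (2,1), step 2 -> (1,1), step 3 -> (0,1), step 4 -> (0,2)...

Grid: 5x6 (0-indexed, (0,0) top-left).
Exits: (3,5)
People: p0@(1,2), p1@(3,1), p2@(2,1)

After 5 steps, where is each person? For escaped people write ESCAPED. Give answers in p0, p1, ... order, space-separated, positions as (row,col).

Step 1: p0:(1,2)->(2,2) | p1:(3,1)->(3,2) | p2:(2,1)->(3,1)
Step 2: p0:(2,2)->(3,2) | p1:(3,2)->(3,3) | p2:(3,1)->(3,2)
Step 3: p0:(3,2)->(3,3) | p1:(3,3)->(3,4) | p2:(3,2)->(3,3)
Step 4: p0:(3,3)->(3,4) | p1:(3,4)->(3,5)->EXIT | p2:(3,3)->(3,4)
Step 5: p0:(3,4)->(3,5)->EXIT | p1:escaped | p2:(3,4)->(3,5)->EXIT

ESCAPED ESCAPED ESCAPED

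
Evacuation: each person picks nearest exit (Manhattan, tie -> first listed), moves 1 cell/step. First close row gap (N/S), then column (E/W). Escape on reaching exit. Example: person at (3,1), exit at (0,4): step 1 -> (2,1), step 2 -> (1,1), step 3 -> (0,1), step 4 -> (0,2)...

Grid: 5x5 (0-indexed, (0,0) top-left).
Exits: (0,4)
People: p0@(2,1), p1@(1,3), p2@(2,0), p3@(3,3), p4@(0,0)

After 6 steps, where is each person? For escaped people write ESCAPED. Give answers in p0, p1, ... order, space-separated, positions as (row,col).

Step 1: p0:(2,1)->(1,1) | p1:(1,3)->(0,3) | p2:(2,0)->(1,0) | p3:(3,3)->(2,3) | p4:(0,0)->(0,1)
Step 2: p0:(1,1)->(0,1) | p1:(0,3)->(0,4)->EXIT | p2:(1,0)->(0,0) | p3:(2,3)->(1,3) | p4:(0,1)->(0,2)
Step 3: p0:(0,1)->(0,2) | p1:escaped | p2:(0,0)->(0,1) | p3:(1,3)->(0,3) | p4:(0,2)->(0,3)
Step 4: p0:(0,2)->(0,3) | p1:escaped | p2:(0,1)->(0,2) | p3:(0,3)->(0,4)->EXIT | p4:(0,3)->(0,4)->EXIT
Step 5: p0:(0,3)->(0,4)->EXIT | p1:escaped | p2:(0,2)->(0,3) | p3:escaped | p4:escaped
Step 6: p0:escaped | p1:escaped | p2:(0,3)->(0,4)->EXIT | p3:escaped | p4:escaped

ESCAPED ESCAPED ESCAPED ESCAPED ESCAPED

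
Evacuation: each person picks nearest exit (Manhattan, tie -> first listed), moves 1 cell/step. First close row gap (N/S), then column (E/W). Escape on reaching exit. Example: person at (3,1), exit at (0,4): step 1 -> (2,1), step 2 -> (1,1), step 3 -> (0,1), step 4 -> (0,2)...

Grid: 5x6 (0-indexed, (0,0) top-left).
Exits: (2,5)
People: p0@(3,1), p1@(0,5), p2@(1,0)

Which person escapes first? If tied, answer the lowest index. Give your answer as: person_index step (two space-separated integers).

Answer: 1 2

Derivation:
Step 1: p0:(3,1)->(2,1) | p1:(0,5)->(1,5) | p2:(1,0)->(2,0)
Step 2: p0:(2,1)->(2,2) | p1:(1,5)->(2,5)->EXIT | p2:(2,0)->(2,1)
Step 3: p0:(2,2)->(2,3) | p1:escaped | p2:(2,1)->(2,2)
Step 4: p0:(2,3)->(2,4) | p1:escaped | p2:(2,2)->(2,3)
Step 5: p0:(2,4)->(2,5)->EXIT | p1:escaped | p2:(2,3)->(2,4)
Step 6: p0:escaped | p1:escaped | p2:(2,4)->(2,5)->EXIT
Exit steps: [5, 2, 6]
First to escape: p1 at step 2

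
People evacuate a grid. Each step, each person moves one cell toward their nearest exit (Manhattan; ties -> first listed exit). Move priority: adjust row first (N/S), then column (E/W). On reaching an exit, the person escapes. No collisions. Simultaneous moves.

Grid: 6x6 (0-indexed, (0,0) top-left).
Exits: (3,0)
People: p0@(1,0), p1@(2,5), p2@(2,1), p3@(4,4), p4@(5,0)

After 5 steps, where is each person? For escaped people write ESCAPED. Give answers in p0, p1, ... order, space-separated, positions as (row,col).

Step 1: p0:(1,0)->(2,0) | p1:(2,5)->(3,5) | p2:(2,1)->(3,1) | p3:(4,4)->(3,4) | p4:(5,0)->(4,0)
Step 2: p0:(2,0)->(3,0)->EXIT | p1:(3,5)->(3,4) | p2:(3,1)->(3,0)->EXIT | p3:(3,4)->(3,3) | p4:(4,0)->(3,0)->EXIT
Step 3: p0:escaped | p1:(3,4)->(3,3) | p2:escaped | p3:(3,3)->(3,2) | p4:escaped
Step 4: p0:escaped | p1:(3,3)->(3,2) | p2:escaped | p3:(3,2)->(3,1) | p4:escaped
Step 5: p0:escaped | p1:(3,2)->(3,1) | p2:escaped | p3:(3,1)->(3,0)->EXIT | p4:escaped

ESCAPED (3,1) ESCAPED ESCAPED ESCAPED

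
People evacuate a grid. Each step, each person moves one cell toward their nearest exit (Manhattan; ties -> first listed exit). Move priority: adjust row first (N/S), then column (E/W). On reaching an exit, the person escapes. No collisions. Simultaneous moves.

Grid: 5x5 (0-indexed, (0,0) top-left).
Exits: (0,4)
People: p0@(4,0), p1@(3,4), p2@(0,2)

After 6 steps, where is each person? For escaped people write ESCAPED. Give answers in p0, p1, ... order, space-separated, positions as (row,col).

Step 1: p0:(4,0)->(3,0) | p1:(3,4)->(2,4) | p2:(0,2)->(0,3)
Step 2: p0:(3,0)->(2,0) | p1:(2,4)->(1,4) | p2:(0,3)->(0,4)->EXIT
Step 3: p0:(2,0)->(1,0) | p1:(1,4)->(0,4)->EXIT | p2:escaped
Step 4: p0:(1,0)->(0,0) | p1:escaped | p2:escaped
Step 5: p0:(0,0)->(0,1) | p1:escaped | p2:escaped
Step 6: p0:(0,1)->(0,2) | p1:escaped | p2:escaped

(0,2) ESCAPED ESCAPED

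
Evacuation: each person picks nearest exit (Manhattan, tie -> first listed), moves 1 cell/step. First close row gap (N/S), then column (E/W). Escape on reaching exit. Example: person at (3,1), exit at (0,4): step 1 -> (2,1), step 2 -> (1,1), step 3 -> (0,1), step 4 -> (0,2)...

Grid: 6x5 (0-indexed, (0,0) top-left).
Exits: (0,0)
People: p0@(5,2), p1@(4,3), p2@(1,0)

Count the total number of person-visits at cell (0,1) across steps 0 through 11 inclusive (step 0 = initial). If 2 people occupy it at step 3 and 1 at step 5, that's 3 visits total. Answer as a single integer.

Step 0: p0@(5,2) p1@(4,3) p2@(1,0) -> at (0,1): 0 [-], cum=0
Step 1: p0@(4,2) p1@(3,3) p2@ESC -> at (0,1): 0 [-], cum=0
Step 2: p0@(3,2) p1@(2,3) p2@ESC -> at (0,1): 0 [-], cum=0
Step 3: p0@(2,2) p1@(1,3) p2@ESC -> at (0,1): 0 [-], cum=0
Step 4: p0@(1,2) p1@(0,3) p2@ESC -> at (0,1): 0 [-], cum=0
Step 5: p0@(0,2) p1@(0,2) p2@ESC -> at (0,1): 0 [-], cum=0
Step 6: p0@(0,1) p1@(0,1) p2@ESC -> at (0,1): 2 [p0,p1], cum=2
Step 7: p0@ESC p1@ESC p2@ESC -> at (0,1): 0 [-], cum=2
Total visits = 2

Answer: 2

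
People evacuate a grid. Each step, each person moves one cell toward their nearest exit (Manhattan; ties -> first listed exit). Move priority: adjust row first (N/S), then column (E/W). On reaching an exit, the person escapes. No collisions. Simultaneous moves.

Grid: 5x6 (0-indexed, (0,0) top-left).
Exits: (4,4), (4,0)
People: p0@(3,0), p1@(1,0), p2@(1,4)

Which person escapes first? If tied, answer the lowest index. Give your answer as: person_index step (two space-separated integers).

Step 1: p0:(3,0)->(4,0)->EXIT | p1:(1,0)->(2,0) | p2:(1,4)->(2,4)
Step 2: p0:escaped | p1:(2,0)->(3,0) | p2:(2,4)->(3,4)
Step 3: p0:escaped | p1:(3,0)->(4,0)->EXIT | p2:(3,4)->(4,4)->EXIT
Exit steps: [1, 3, 3]
First to escape: p0 at step 1

Answer: 0 1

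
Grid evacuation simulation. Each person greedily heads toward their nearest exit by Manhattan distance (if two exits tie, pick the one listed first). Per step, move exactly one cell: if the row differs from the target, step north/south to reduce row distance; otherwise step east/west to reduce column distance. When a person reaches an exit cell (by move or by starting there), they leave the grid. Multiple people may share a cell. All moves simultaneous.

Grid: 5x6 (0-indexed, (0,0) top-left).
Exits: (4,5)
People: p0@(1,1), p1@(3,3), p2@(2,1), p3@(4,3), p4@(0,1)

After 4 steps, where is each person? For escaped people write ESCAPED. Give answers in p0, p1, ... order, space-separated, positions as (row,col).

Step 1: p0:(1,1)->(2,1) | p1:(3,3)->(4,3) | p2:(2,1)->(3,1) | p3:(4,3)->(4,4) | p4:(0,1)->(1,1)
Step 2: p0:(2,1)->(3,1) | p1:(4,3)->(4,4) | p2:(3,1)->(4,1) | p3:(4,4)->(4,5)->EXIT | p4:(1,1)->(2,1)
Step 3: p0:(3,1)->(4,1) | p1:(4,4)->(4,5)->EXIT | p2:(4,1)->(4,2) | p3:escaped | p4:(2,1)->(3,1)
Step 4: p0:(4,1)->(4,2) | p1:escaped | p2:(4,2)->(4,3) | p3:escaped | p4:(3,1)->(4,1)

(4,2) ESCAPED (4,3) ESCAPED (4,1)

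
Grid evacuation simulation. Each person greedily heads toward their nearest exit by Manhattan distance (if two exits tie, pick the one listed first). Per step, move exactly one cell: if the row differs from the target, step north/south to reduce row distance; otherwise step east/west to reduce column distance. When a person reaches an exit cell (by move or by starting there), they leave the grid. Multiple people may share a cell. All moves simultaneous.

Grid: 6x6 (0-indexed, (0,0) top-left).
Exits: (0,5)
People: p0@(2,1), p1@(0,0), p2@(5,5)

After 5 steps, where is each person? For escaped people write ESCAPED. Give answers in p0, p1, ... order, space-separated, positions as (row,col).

Step 1: p0:(2,1)->(1,1) | p1:(0,0)->(0,1) | p2:(5,5)->(4,5)
Step 2: p0:(1,1)->(0,1) | p1:(0,1)->(0,2) | p2:(4,5)->(3,5)
Step 3: p0:(0,1)->(0,2) | p1:(0,2)->(0,3) | p2:(3,5)->(2,5)
Step 4: p0:(0,2)->(0,3) | p1:(0,3)->(0,4) | p2:(2,5)->(1,5)
Step 5: p0:(0,3)->(0,4) | p1:(0,4)->(0,5)->EXIT | p2:(1,5)->(0,5)->EXIT

(0,4) ESCAPED ESCAPED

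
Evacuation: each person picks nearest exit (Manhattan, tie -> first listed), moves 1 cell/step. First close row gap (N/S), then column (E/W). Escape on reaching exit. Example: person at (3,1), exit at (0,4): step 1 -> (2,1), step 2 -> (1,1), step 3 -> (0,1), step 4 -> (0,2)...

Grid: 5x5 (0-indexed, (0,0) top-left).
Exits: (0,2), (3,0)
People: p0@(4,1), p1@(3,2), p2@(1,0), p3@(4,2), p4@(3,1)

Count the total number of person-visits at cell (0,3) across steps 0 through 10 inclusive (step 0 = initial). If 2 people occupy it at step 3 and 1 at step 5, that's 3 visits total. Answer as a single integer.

Answer: 0

Derivation:
Step 0: p0@(4,1) p1@(3,2) p2@(1,0) p3@(4,2) p4@(3,1) -> at (0,3): 0 [-], cum=0
Step 1: p0@(3,1) p1@(3,1) p2@(2,0) p3@(3,2) p4@ESC -> at (0,3): 0 [-], cum=0
Step 2: p0@ESC p1@ESC p2@ESC p3@(3,1) p4@ESC -> at (0,3): 0 [-], cum=0
Step 3: p0@ESC p1@ESC p2@ESC p3@ESC p4@ESC -> at (0,3): 0 [-], cum=0
Total visits = 0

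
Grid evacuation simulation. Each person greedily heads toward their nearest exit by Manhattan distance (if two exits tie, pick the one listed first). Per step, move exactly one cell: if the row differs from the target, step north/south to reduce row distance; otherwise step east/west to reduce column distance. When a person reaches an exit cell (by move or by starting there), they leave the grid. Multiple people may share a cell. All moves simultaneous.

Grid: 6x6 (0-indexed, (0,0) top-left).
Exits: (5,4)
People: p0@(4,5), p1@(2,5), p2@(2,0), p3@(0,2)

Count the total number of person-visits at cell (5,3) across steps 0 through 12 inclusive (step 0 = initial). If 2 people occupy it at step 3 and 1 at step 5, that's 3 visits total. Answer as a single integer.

Step 0: p0@(4,5) p1@(2,5) p2@(2,0) p3@(0,2) -> at (5,3): 0 [-], cum=0
Step 1: p0@(5,5) p1@(3,5) p2@(3,0) p3@(1,2) -> at (5,3): 0 [-], cum=0
Step 2: p0@ESC p1@(4,5) p2@(4,0) p3@(2,2) -> at (5,3): 0 [-], cum=0
Step 3: p0@ESC p1@(5,5) p2@(5,0) p3@(3,2) -> at (5,3): 0 [-], cum=0
Step 4: p0@ESC p1@ESC p2@(5,1) p3@(4,2) -> at (5,3): 0 [-], cum=0
Step 5: p0@ESC p1@ESC p2@(5,2) p3@(5,2) -> at (5,3): 0 [-], cum=0
Step 6: p0@ESC p1@ESC p2@(5,3) p3@(5,3) -> at (5,3): 2 [p2,p3], cum=2
Step 7: p0@ESC p1@ESC p2@ESC p3@ESC -> at (5,3): 0 [-], cum=2
Total visits = 2

Answer: 2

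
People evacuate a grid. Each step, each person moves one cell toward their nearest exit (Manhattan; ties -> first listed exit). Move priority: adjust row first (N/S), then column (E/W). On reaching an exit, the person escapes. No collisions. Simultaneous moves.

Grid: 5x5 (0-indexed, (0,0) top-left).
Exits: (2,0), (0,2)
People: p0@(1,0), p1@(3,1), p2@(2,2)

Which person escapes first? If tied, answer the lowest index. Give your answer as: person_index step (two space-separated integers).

Answer: 0 1

Derivation:
Step 1: p0:(1,0)->(2,0)->EXIT | p1:(3,1)->(2,1) | p2:(2,2)->(2,1)
Step 2: p0:escaped | p1:(2,1)->(2,0)->EXIT | p2:(2,1)->(2,0)->EXIT
Exit steps: [1, 2, 2]
First to escape: p0 at step 1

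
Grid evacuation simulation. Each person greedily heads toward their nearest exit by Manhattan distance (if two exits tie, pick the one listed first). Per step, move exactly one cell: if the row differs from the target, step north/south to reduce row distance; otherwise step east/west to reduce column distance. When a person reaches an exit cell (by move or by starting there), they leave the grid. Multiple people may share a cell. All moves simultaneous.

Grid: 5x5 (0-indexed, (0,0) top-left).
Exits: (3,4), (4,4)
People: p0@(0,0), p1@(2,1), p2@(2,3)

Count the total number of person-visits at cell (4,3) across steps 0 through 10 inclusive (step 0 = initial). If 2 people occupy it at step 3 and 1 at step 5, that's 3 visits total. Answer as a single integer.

Answer: 0

Derivation:
Step 0: p0@(0,0) p1@(2,1) p2@(2,3) -> at (4,3): 0 [-], cum=0
Step 1: p0@(1,0) p1@(3,1) p2@(3,3) -> at (4,3): 0 [-], cum=0
Step 2: p0@(2,0) p1@(3,2) p2@ESC -> at (4,3): 0 [-], cum=0
Step 3: p0@(3,0) p1@(3,3) p2@ESC -> at (4,3): 0 [-], cum=0
Step 4: p0@(3,1) p1@ESC p2@ESC -> at (4,3): 0 [-], cum=0
Step 5: p0@(3,2) p1@ESC p2@ESC -> at (4,3): 0 [-], cum=0
Step 6: p0@(3,3) p1@ESC p2@ESC -> at (4,3): 0 [-], cum=0
Step 7: p0@ESC p1@ESC p2@ESC -> at (4,3): 0 [-], cum=0
Total visits = 0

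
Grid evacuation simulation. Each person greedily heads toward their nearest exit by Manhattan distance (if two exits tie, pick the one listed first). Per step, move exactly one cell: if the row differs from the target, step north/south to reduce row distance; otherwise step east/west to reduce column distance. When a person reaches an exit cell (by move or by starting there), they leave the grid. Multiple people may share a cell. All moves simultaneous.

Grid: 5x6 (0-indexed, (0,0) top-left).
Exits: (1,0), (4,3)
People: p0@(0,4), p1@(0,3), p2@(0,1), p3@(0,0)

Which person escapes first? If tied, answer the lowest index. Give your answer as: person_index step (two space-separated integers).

Answer: 3 1

Derivation:
Step 1: p0:(0,4)->(1,4) | p1:(0,3)->(1,3) | p2:(0,1)->(1,1) | p3:(0,0)->(1,0)->EXIT
Step 2: p0:(1,4)->(1,3) | p1:(1,3)->(1,2) | p2:(1,1)->(1,0)->EXIT | p3:escaped
Step 3: p0:(1,3)->(1,2) | p1:(1,2)->(1,1) | p2:escaped | p3:escaped
Step 4: p0:(1,2)->(1,1) | p1:(1,1)->(1,0)->EXIT | p2:escaped | p3:escaped
Step 5: p0:(1,1)->(1,0)->EXIT | p1:escaped | p2:escaped | p3:escaped
Exit steps: [5, 4, 2, 1]
First to escape: p3 at step 1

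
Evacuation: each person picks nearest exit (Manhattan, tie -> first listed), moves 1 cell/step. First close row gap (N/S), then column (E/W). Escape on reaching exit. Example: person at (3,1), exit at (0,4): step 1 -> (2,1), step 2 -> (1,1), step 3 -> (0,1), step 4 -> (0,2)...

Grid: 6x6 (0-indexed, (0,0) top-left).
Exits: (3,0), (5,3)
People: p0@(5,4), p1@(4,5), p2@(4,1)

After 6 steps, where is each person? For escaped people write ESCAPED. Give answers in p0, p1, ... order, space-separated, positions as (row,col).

Step 1: p0:(5,4)->(5,3)->EXIT | p1:(4,5)->(5,5) | p2:(4,1)->(3,1)
Step 2: p0:escaped | p1:(5,5)->(5,4) | p2:(3,1)->(3,0)->EXIT
Step 3: p0:escaped | p1:(5,4)->(5,3)->EXIT | p2:escaped

ESCAPED ESCAPED ESCAPED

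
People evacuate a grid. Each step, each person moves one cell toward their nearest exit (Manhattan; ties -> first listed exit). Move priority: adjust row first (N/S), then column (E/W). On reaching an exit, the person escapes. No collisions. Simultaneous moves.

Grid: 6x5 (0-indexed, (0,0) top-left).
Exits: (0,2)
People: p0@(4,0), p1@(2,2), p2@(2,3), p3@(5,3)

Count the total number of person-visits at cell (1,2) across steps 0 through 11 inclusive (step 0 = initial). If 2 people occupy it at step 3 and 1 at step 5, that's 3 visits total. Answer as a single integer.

Answer: 1

Derivation:
Step 0: p0@(4,0) p1@(2,2) p2@(2,3) p3@(5,3) -> at (1,2): 0 [-], cum=0
Step 1: p0@(3,0) p1@(1,2) p2@(1,3) p3@(4,3) -> at (1,2): 1 [p1], cum=1
Step 2: p0@(2,0) p1@ESC p2@(0,3) p3@(3,3) -> at (1,2): 0 [-], cum=1
Step 3: p0@(1,0) p1@ESC p2@ESC p3@(2,3) -> at (1,2): 0 [-], cum=1
Step 4: p0@(0,0) p1@ESC p2@ESC p3@(1,3) -> at (1,2): 0 [-], cum=1
Step 5: p0@(0,1) p1@ESC p2@ESC p3@(0,3) -> at (1,2): 0 [-], cum=1
Step 6: p0@ESC p1@ESC p2@ESC p3@ESC -> at (1,2): 0 [-], cum=1
Total visits = 1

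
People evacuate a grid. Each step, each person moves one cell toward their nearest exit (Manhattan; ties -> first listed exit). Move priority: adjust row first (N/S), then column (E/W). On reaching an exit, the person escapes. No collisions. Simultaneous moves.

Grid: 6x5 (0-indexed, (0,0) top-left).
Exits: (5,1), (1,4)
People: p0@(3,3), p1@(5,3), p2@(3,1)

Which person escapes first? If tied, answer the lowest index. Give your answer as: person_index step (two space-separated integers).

Answer: 1 2

Derivation:
Step 1: p0:(3,3)->(2,3) | p1:(5,3)->(5,2) | p2:(3,1)->(4,1)
Step 2: p0:(2,3)->(1,3) | p1:(5,2)->(5,1)->EXIT | p2:(4,1)->(5,1)->EXIT
Step 3: p0:(1,3)->(1,4)->EXIT | p1:escaped | p2:escaped
Exit steps: [3, 2, 2]
First to escape: p1 at step 2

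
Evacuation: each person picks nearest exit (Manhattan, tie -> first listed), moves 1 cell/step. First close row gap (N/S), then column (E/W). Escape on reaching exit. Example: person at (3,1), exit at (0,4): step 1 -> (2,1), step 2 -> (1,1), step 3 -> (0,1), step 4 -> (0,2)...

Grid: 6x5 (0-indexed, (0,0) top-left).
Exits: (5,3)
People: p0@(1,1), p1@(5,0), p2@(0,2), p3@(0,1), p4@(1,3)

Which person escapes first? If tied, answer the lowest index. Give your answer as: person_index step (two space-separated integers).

Step 1: p0:(1,1)->(2,1) | p1:(5,0)->(5,1) | p2:(0,2)->(1,2) | p3:(0,1)->(1,1) | p4:(1,3)->(2,3)
Step 2: p0:(2,1)->(3,1) | p1:(5,1)->(5,2) | p2:(1,2)->(2,2) | p3:(1,1)->(2,1) | p4:(2,3)->(3,3)
Step 3: p0:(3,1)->(4,1) | p1:(5,2)->(5,3)->EXIT | p2:(2,2)->(3,2) | p3:(2,1)->(3,1) | p4:(3,3)->(4,3)
Step 4: p0:(4,1)->(5,1) | p1:escaped | p2:(3,2)->(4,2) | p3:(3,1)->(4,1) | p4:(4,3)->(5,3)->EXIT
Step 5: p0:(5,1)->(5,2) | p1:escaped | p2:(4,2)->(5,2) | p3:(4,1)->(5,1) | p4:escaped
Step 6: p0:(5,2)->(5,3)->EXIT | p1:escaped | p2:(5,2)->(5,3)->EXIT | p3:(5,1)->(5,2) | p4:escaped
Step 7: p0:escaped | p1:escaped | p2:escaped | p3:(5,2)->(5,3)->EXIT | p4:escaped
Exit steps: [6, 3, 6, 7, 4]
First to escape: p1 at step 3

Answer: 1 3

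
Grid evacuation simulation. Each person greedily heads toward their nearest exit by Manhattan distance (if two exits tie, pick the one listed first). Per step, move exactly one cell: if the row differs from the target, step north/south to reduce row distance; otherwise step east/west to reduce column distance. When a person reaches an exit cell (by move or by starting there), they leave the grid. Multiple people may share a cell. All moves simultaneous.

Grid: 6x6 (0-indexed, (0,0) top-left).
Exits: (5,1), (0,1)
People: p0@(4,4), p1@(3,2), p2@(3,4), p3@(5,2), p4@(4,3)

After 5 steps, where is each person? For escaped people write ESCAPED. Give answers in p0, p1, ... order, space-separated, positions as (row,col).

Step 1: p0:(4,4)->(5,4) | p1:(3,2)->(4,2) | p2:(3,4)->(4,4) | p3:(5,2)->(5,1)->EXIT | p4:(4,3)->(5,3)
Step 2: p0:(5,4)->(5,3) | p1:(4,2)->(5,2) | p2:(4,4)->(5,4) | p3:escaped | p4:(5,3)->(5,2)
Step 3: p0:(5,3)->(5,2) | p1:(5,2)->(5,1)->EXIT | p2:(5,4)->(5,3) | p3:escaped | p4:(5,2)->(5,1)->EXIT
Step 4: p0:(5,2)->(5,1)->EXIT | p1:escaped | p2:(5,3)->(5,2) | p3:escaped | p4:escaped
Step 5: p0:escaped | p1:escaped | p2:(5,2)->(5,1)->EXIT | p3:escaped | p4:escaped

ESCAPED ESCAPED ESCAPED ESCAPED ESCAPED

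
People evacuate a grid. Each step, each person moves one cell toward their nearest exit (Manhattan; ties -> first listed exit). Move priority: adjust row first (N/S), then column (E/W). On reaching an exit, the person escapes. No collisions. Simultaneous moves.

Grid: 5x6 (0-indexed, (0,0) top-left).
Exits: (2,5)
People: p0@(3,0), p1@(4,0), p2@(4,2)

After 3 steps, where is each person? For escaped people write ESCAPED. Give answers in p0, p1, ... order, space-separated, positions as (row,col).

Step 1: p0:(3,0)->(2,0) | p1:(4,0)->(3,0) | p2:(4,2)->(3,2)
Step 2: p0:(2,0)->(2,1) | p1:(3,0)->(2,0) | p2:(3,2)->(2,2)
Step 3: p0:(2,1)->(2,2) | p1:(2,0)->(2,1) | p2:(2,2)->(2,3)

(2,2) (2,1) (2,3)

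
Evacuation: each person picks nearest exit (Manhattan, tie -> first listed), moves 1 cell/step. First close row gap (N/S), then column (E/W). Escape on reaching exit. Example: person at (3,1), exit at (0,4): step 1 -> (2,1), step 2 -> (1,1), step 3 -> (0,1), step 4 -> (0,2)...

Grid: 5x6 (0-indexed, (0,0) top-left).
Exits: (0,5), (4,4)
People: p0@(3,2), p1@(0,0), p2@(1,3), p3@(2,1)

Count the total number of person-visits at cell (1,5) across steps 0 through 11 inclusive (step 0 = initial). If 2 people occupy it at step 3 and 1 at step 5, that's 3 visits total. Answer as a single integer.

Step 0: p0@(3,2) p1@(0,0) p2@(1,3) p3@(2,1) -> at (1,5): 0 [-], cum=0
Step 1: p0@(4,2) p1@(0,1) p2@(0,3) p3@(3,1) -> at (1,5): 0 [-], cum=0
Step 2: p0@(4,3) p1@(0,2) p2@(0,4) p3@(4,1) -> at (1,5): 0 [-], cum=0
Step 3: p0@ESC p1@(0,3) p2@ESC p3@(4,2) -> at (1,5): 0 [-], cum=0
Step 4: p0@ESC p1@(0,4) p2@ESC p3@(4,3) -> at (1,5): 0 [-], cum=0
Step 5: p0@ESC p1@ESC p2@ESC p3@ESC -> at (1,5): 0 [-], cum=0
Total visits = 0

Answer: 0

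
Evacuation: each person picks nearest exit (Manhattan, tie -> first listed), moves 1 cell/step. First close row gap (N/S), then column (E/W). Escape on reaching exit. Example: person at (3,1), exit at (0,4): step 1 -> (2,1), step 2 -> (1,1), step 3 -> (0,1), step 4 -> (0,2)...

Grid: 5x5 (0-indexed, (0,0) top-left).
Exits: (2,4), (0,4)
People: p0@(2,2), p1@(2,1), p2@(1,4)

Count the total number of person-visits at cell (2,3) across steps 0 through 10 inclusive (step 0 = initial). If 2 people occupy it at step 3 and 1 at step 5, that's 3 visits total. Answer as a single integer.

Answer: 2

Derivation:
Step 0: p0@(2,2) p1@(2,1) p2@(1,4) -> at (2,3): 0 [-], cum=0
Step 1: p0@(2,3) p1@(2,2) p2@ESC -> at (2,3): 1 [p0], cum=1
Step 2: p0@ESC p1@(2,3) p2@ESC -> at (2,3): 1 [p1], cum=2
Step 3: p0@ESC p1@ESC p2@ESC -> at (2,3): 0 [-], cum=2
Total visits = 2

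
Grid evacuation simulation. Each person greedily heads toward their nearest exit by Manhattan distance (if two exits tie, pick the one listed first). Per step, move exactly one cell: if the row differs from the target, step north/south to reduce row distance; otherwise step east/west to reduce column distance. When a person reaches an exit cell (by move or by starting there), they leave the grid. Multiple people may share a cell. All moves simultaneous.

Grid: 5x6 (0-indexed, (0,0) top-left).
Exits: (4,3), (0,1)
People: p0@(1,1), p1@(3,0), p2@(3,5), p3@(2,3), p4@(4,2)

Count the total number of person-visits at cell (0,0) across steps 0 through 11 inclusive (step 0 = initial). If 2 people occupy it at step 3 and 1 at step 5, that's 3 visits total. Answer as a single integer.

Step 0: p0@(1,1) p1@(3,0) p2@(3,5) p3@(2,3) p4@(4,2) -> at (0,0): 0 [-], cum=0
Step 1: p0@ESC p1@(4,0) p2@(4,5) p3@(3,3) p4@ESC -> at (0,0): 0 [-], cum=0
Step 2: p0@ESC p1@(4,1) p2@(4,4) p3@ESC p4@ESC -> at (0,0): 0 [-], cum=0
Step 3: p0@ESC p1@(4,2) p2@ESC p3@ESC p4@ESC -> at (0,0): 0 [-], cum=0
Step 4: p0@ESC p1@ESC p2@ESC p3@ESC p4@ESC -> at (0,0): 0 [-], cum=0
Total visits = 0

Answer: 0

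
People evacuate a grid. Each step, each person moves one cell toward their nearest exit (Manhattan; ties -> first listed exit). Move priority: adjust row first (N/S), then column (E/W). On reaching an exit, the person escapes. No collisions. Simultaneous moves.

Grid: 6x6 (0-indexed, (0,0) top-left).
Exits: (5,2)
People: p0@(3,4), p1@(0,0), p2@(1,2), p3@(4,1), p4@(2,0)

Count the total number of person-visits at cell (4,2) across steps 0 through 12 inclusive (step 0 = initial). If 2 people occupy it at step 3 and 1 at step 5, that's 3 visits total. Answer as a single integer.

Answer: 1

Derivation:
Step 0: p0@(3,4) p1@(0,0) p2@(1,2) p3@(4,1) p4@(2,0) -> at (4,2): 0 [-], cum=0
Step 1: p0@(4,4) p1@(1,0) p2@(2,2) p3@(5,1) p4@(3,0) -> at (4,2): 0 [-], cum=0
Step 2: p0@(5,4) p1@(2,0) p2@(3,2) p3@ESC p4@(4,0) -> at (4,2): 0 [-], cum=0
Step 3: p0@(5,3) p1@(3,0) p2@(4,2) p3@ESC p4@(5,0) -> at (4,2): 1 [p2], cum=1
Step 4: p0@ESC p1@(4,0) p2@ESC p3@ESC p4@(5,1) -> at (4,2): 0 [-], cum=1
Step 5: p0@ESC p1@(5,0) p2@ESC p3@ESC p4@ESC -> at (4,2): 0 [-], cum=1
Step 6: p0@ESC p1@(5,1) p2@ESC p3@ESC p4@ESC -> at (4,2): 0 [-], cum=1
Step 7: p0@ESC p1@ESC p2@ESC p3@ESC p4@ESC -> at (4,2): 0 [-], cum=1
Total visits = 1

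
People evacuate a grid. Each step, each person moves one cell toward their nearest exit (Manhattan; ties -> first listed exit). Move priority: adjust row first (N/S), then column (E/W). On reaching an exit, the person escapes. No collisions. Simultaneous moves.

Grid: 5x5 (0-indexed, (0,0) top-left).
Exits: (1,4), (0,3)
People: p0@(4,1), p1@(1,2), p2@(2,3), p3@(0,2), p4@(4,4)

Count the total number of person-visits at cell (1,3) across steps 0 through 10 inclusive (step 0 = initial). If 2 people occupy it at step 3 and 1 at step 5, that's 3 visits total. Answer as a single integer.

Step 0: p0@(4,1) p1@(1,2) p2@(2,3) p3@(0,2) p4@(4,4) -> at (1,3): 0 [-], cum=0
Step 1: p0@(3,1) p1@(1,3) p2@(1,3) p3@ESC p4@(3,4) -> at (1,3): 2 [p1,p2], cum=2
Step 2: p0@(2,1) p1@ESC p2@ESC p3@ESC p4@(2,4) -> at (1,3): 0 [-], cum=2
Step 3: p0@(1,1) p1@ESC p2@ESC p3@ESC p4@ESC -> at (1,3): 0 [-], cum=2
Step 4: p0@(1,2) p1@ESC p2@ESC p3@ESC p4@ESC -> at (1,3): 0 [-], cum=2
Step 5: p0@(1,3) p1@ESC p2@ESC p3@ESC p4@ESC -> at (1,3): 1 [p0], cum=3
Step 6: p0@ESC p1@ESC p2@ESC p3@ESC p4@ESC -> at (1,3): 0 [-], cum=3
Total visits = 3

Answer: 3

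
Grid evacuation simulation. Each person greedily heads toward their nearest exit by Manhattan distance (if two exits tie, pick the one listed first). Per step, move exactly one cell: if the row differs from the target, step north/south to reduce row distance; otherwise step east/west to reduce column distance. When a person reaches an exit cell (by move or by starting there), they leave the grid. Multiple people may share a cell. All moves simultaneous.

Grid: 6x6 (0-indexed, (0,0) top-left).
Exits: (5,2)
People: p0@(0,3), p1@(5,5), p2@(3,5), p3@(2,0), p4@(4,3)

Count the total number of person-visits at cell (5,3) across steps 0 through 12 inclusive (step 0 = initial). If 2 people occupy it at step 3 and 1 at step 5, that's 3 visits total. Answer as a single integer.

Step 0: p0@(0,3) p1@(5,5) p2@(3,5) p3@(2,0) p4@(4,3) -> at (5,3): 0 [-], cum=0
Step 1: p0@(1,3) p1@(5,4) p2@(4,5) p3@(3,0) p4@(5,3) -> at (5,3): 1 [p4], cum=1
Step 2: p0@(2,3) p1@(5,3) p2@(5,5) p3@(4,0) p4@ESC -> at (5,3): 1 [p1], cum=2
Step 3: p0@(3,3) p1@ESC p2@(5,4) p3@(5,0) p4@ESC -> at (5,3): 0 [-], cum=2
Step 4: p0@(4,3) p1@ESC p2@(5,3) p3@(5,1) p4@ESC -> at (5,3): 1 [p2], cum=3
Step 5: p0@(5,3) p1@ESC p2@ESC p3@ESC p4@ESC -> at (5,3): 1 [p0], cum=4
Step 6: p0@ESC p1@ESC p2@ESC p3@ESC p4@ESC -> at (5,3): 0 [-], cum=4
Total visits = 4

Answer: 4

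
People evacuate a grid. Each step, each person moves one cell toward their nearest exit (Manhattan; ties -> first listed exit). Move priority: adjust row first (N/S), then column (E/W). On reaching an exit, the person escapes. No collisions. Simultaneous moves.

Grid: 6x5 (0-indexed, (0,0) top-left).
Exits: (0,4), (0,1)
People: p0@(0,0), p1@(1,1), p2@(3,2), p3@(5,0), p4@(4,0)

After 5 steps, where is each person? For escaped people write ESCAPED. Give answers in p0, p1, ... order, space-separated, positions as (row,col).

Step 1: p0:(0,0)->(0,1)->EXIT | p1:(1,1)->(0,1)->EXIT | p2:(3,2)->(2,2) | p3:(5,0)->(4,0) | p4:(4,0)->(3,0)
Step 2: p0:escaped | p1:escaped | p2:(2,2)->(1,2) | p3:(4,0)->(3,0) | p4:(3,0)->(2,0)
Step 3: p0:escaped | p1:escaped | p2:(1,2)->(0,2) | p3:(3,0)->(2,0) | p4:(2,0)->(1,0)
Step 4: p0:escaped | p1:escaped | p2:(0,2)->(0,1)->EXIT | p3:(2,0)->(1,0) | p4:(1,0)->(0,0)
Step 5: p0:escaped | p1:escaped | p2:escaped | p3:(1,0)->(0,0) | p4:(0,0)->(0,1)->EXIT

ESCAPED ESCAPED ESCAPED (0,0) ESCAPED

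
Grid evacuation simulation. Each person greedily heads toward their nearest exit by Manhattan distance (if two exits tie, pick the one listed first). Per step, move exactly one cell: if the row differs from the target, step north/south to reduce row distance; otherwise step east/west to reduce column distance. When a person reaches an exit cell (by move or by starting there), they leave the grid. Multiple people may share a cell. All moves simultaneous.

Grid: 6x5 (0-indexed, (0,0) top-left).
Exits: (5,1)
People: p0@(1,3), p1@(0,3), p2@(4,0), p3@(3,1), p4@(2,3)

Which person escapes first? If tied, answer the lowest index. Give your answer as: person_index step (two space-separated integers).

Answer: 2 2

Derivation:
Step 1: p0:(1,3)->(2,3) | p1:(0,3)->(1,3) | p2:(4,0)->(5,0) | p3:(3,1)->(4,1) | p4:(2,3)->(3,3)
Step 2: p0:(2,3)->(3,3) | p1:(1,3)->(2,3) | p2:(5,0)->(5,1)->EXIT | p3:(4,1)->(5,1)->EXIT | p4:(3,3)->(4,3)
Step 3: p0:(3,3)->(4,3) | p1:(2,3)->(3,3) | p2:escaped | p3:escaped | p4:(4,3)->(5,3)
Step 4: p0:(4,3)->(5,3) | p1:(3,3)->(4,3) | p2:escaped | p3:escaped | p4:(5,3)->(5,2)
Step 5: p0:(5,3)->(5,2) | p1:(4,3)->(5,3) | p2:escaped | p3:escaped | p4:(5,2)->(5,1)->EXIT
Step 6: p0:(5,2)->(5,1)->EXIT | p1:(5,3)->(5,2) | p2:escaped | p3:escaped | p4:escaped
Step 7: p0:escaped | p1:(5,2)->(5,1)->EXIT | p2:escaped | p3:escaped | p4:escaped
Exit steps: [6, 7, 2, 2, 5]
First to escape: p2 at step 2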